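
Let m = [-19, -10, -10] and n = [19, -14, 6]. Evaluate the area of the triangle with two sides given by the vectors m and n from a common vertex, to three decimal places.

251.849

i: (-10)·6 - (-10)·(-14) = -60 - 140 = -200
j: (-10)·19 - (-19)·6 = -190 - (-114) = -76
k: (-19)·(-14) - (-10)·19 = 266 - (-190) = 456
m × n = (-200, -76, 456)
|m × n| = √((-200)² + (-76)² + 456²) = √253712 ≈ 503.6983
area = ½ · 503.6983 ≈ 251.849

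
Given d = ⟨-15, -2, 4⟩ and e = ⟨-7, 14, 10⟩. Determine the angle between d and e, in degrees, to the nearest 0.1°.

66.3

d · e = (-15)·(-7) + (-2)·14 + 4·10 = 105 - 28 + 40 = 117
|d|² = 225 + 4 + 16 = 245,  |d| = √245 ≈ 15.652476
|e|² = 49 + 196 + 100 = 345,  |e| = √345 ≈ 18.574176
cos θ = 117 / (15.652476 · 18.574176) ≈ 0.40243
θ = arccos(0.40243) ≈ 66.3°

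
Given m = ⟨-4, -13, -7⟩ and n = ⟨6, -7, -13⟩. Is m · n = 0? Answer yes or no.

m · n = (-4)·6 + (-13)·(-7) + (-7)·(-13) = -24 + 91 + 91 = 158
Nonzero, so the vectors are not orthogonal.

no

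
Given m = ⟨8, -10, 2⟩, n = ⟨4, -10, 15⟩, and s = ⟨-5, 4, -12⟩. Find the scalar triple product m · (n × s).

n × s:
i: (-10)·(-12) - 15·4 = 120 - 60 = 60
j: 15·(-5) - 4·(-12) = -75 - (-48) = -27
k: 4·4 - (-10)·(-5) = 16 - 50 = -34
n × s = (60, -27, -34)
m · (n × s) = 8·60 + (-10)·(-27) + 2·(-34) = 480 + 270 - 68 = 682

682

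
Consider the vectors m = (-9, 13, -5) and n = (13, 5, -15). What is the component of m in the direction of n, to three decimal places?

m · n = (-9)·13 + 13·5 + (-5)·(-15) = -117 + 65 + 75 = 23
|n| = √(169 + 25 + 225) = √419 ≈ 20.4695
comp_n m = 23 / √419 ≈ 1.124

1.124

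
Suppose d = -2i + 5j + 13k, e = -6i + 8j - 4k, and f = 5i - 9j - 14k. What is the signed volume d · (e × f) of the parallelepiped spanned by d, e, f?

e × f:
i: 8·(-14) - (-4)·(-9) = -112 - 36 = -148
j: (-4)·5 - (-6)·(-14) = -20 - 84 = -104
k: (-6)·(-9) - 8·5 = 54 - 40 = 14
e × f = (-148, -104, 14)
d · (e × f) = (-2)·(-148) + 5·(-104) + 13·14 = 296 - 520 + 182 = -42

-42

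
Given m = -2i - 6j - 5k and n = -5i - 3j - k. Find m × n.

i: (-6)·(-1) - (-5)·(-3) = 6 - 15 = -9
j: (-5)·(-5) - (-2)·(-1) = 25 - 2 = 23
k: (-2)·(-3) - (-6)·(-5) = 6 - 30 = -24
m × n = (-9, 23, -24)

(-9, 23, -24)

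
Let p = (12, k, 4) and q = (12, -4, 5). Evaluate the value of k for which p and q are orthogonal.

41

p · q = 12·12 + k·(-4) + 4·5 = 164 - 4k
Set equal to 0: -4k = -164, so k = 41.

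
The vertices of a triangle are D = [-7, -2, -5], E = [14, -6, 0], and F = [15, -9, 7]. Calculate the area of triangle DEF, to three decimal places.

DE = (21, -4, 5),  DF = (22, -7, 12)
i: (-4)·12 - 5·(-7) = -48 - (-35) = -13
j: 5·22 - 21·12 = 110 - 252 = -142
k: 21·(-7) - (-4)·22 = -147 - (-88) = -59
DE × DF = (-13, -142, -59)
|DE × DF| = √23814 ≈ 154.3179
area = ½ · 154.3179 ≈ 77.159

77.159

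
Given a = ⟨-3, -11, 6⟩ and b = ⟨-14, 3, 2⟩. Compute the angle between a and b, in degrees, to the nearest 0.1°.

83.5

a · b = (-3)·(-14) + (-11)·3 + 6·2 = 42 - 33 + 12 = 21
|a|² = 9 + 121 + 36 = 166,  |a| = √166 ≈ 12.884099
|b|² = 196 + 9 + 4 = 209,  |b| = √209 ≈ 14.456832
cos θ = 21 / (12.884099 · 14.456832) ≈ 0.11274
θ = arccos(0.11274) ≈ 83.5°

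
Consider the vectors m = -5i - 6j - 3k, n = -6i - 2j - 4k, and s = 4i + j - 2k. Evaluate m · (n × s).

n × s:
i: (-2)·(-2) - (-4)·1 = 4 - (-4) = 8
j: (-4)·4 - (-6)·(-2) = -16 - 12 = -28
k: (-6)·1 - (-2)·4 = -6 - (-8) = 2
n × s = (8, -28, 2)
m · (n × s) = (-5)·8 + (-6)·(-28) + (-3)·2 = -40 + 168 - 6 = 122

122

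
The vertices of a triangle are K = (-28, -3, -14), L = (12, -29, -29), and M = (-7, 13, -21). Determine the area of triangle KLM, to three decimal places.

629.664

KL = (40, -26, -15),  KM = (21, 16, -7)
i: (-26)·(-7) - (-15)·16 = 182 - (-240) = 422
j: (-15)·21 - 40·(-7) = -315 - (-280) = -35
k: 40·16 - (-26)·21 = 640 - (-546) = 1186
KL × KM = (422, -35, 1186)
|KL × KM| = √1585905 ≈ 1259.3272
area = ½ · 1259.3272 ≈ 629.664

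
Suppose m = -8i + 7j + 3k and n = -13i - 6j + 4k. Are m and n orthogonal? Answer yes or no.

m · n = (-8)·(-13) + 7·(-6) + 3·4 = 104 - 42 + 12 = 74
Nonzero, so the vectors are not orthogonal.

no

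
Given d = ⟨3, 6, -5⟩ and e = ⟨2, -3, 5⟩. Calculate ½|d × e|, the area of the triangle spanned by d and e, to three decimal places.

17.965

i: 6·5 - (-5)·(-3) = 30 - 15 = 15
j: (-5)·2 - 3·5 = -10 - 15 = -25
k: 3·(-3) - 6·2 = -9 - 12 = -21
d × e = (15, -25, -21)
|d × e| = √(15² + (-25)² + (-21)²) = √1291 ≈ 35.9305
area = ½ · 35.9305 ≈ 17.965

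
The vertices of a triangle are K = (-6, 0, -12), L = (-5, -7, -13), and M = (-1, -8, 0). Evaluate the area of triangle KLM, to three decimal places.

48.688

KL = (1, -7, -1),  KM = (5, -8, 12)
i: (-7)·12 - (-1)·(-8) = -84 - 8 = -92
j: (-1)·5 - 1·12 = -5 - 12 = -17
k: 1·(-8) - (-7)·5 = -8 - (-35) = 27
KL × KM = (-92, -17, 27)
|KL × KM| = √9482 ≈ 97.3756
area = ½ · 97.3756 ≈ 48.688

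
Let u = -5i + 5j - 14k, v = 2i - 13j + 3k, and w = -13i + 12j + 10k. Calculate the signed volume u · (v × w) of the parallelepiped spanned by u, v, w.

v × w:
i: (-13)·10 - 3·12 = -130 - 36 = -166
j: 3·(-13) - 2·10 = -39 - 20 = -59
k: 2·12 - (-13)·(-13) = 24 - 169 = -145
v × w = (-166, -59, -145)
u · (v × w) = (-5)·(-166) + 5·(-59) + (-14)·(-145) = 830 - 295 + 2030 = 2565

2565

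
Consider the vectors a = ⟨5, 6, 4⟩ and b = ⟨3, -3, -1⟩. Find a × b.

(6, 17, -33)

i: 6·(-1) - 4·(-3) = -6 - (-12) = 6
j: 4·3 - 5·(-1) = 12 - (-5) = 17
k: 5·(-3) - 6·3 = -15 - 18 = -33
a × b = (6, 17, -33)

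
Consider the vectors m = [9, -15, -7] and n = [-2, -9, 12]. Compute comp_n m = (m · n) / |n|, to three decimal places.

m · n = 9·(-2) + (-15)·(-9) + (-7)·12 = -18 + 135 - 84 = 33
|n| = √(4 + 81 + 144) = √229 ≈ 15.1327
comp_n m = 33 / √229 ≈ 2.181

2.181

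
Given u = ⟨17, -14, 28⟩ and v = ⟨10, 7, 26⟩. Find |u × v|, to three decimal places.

i: (-14)·26 - 28·7 = -364 - 196 = -560
j: 28·10 - 17·26 = 280 - 442 = -162
k: 17·7 - (-14)·10 = 119 - (-140) = 259
u × v = (-560, -162, 259)
|u × v| = √((-560)² + (-162)² + 259²) = √406925 ≈ 637.9067

637.907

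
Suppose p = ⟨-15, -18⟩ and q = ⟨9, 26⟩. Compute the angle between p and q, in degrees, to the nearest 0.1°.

159.3

p · q = (-15)·9 + (-18)·26 = -135 - 468 = -603
|p|² = 225 + 324 = 549,  |p| = √549 ≈ 23.430749
|q|² = 81 + 676 = 757,  |q| = √757 ≈ 27.513633
cos θ = -603 / (23.430749 · 27.513633) ≈ -0.93537
θ = arccos(-0.93537) ≈ 159.3°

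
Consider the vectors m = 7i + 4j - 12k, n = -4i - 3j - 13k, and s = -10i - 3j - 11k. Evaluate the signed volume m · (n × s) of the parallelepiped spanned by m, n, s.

518

n × s:
i: (-3)·(-11) - (-13)·(-3) = 33 - 39 = -6
j: (-13)·(-10) - (-4)·(-11) = 130 - 44 = 86
k: (-4)·(-3) - (-3)·(-10) = 12 - 30 = -18
n × s = (-6, 86, -18)
m · (n × s) = 7·(-6) + 4·86 + (-12)·(-18) = -42 + 344 + 216 = 518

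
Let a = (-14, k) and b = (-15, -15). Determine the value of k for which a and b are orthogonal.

14

a · b = (-14)·(-15) + k·(-15) = 210 - 15k
Set equal to 0: -15k = -210, so k = 14.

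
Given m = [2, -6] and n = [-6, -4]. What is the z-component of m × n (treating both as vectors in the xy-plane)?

-44

2·(-4) - (-6)·(-6) = -8 - 36 = -44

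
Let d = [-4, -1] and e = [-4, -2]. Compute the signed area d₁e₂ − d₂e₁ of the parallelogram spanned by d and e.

(-4)·(-2) - (-1)·(-4) = 8 - 4 = 4

4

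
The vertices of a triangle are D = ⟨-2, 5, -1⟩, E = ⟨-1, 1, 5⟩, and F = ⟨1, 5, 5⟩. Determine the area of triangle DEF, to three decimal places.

14.697

DE = (1, -4, 6),  DF = (3, 0, 6)
i: (-4)·6 - 6·0 = -24 - 0 = -24
j: 6·3 - 1·6 = 18 - 6 = 12
k: 1·0 - (-4)·3 = 0 - (-12) = 12
DE × DF = (-24, 12, 12)
|DE × DF| = √864 ≈ 29.3939
area = ½ · 29.3939 ≈ 14.697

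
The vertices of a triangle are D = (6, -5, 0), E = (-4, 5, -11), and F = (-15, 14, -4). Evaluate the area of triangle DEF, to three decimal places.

127.908

DE = (-10, 10, -11),  DF = (-21, 19, -4)
i: 10·(-4) - (-11)·19 = -40 - (-209) = 169
j: (-11)·(-21) - (-10)·(-4) = 231 - 40 = 191
k: (-10)·19 - 10·(-21) = -190 - (-210) = 20
DE × DF = (169, 191, 20)
|DE × DF| = √65442 ≈ 255.8163
area = ½ · 255.8163 ≈ 127.908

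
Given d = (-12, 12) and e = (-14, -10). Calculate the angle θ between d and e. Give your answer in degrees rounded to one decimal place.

d · e = (-12)·(-14) + 12·(-10) = 168 - 120 = 48
|d|² = 144 + 144 = 288,  |d| = √288 ≈ 16.970563
|e|² = 196 + 100 = 296,  |e| = √296 ≈ 17.204651
cos θ = 48 / (16.970563 · 17.204651) ≈ 0.16440
θ = arccos(0.16440) ≈ 80.5°

80.5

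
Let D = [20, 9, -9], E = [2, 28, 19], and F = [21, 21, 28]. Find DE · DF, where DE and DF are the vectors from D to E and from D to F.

1246

DE = E − D = (-18, 19, 28)
DF = F − D = (1, 12, 37)
DE · DF = (-18)·1 + 19·12 + 28·37 = -18 + 228 + 1036 = 1246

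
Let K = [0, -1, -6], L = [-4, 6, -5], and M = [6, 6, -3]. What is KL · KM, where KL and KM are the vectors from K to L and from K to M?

28

KL = L − K = (-4, 7, 1)
KM = M − K = (6, 7, 3)
KL · KM = (-4)·6 + 7·7 + 1·3 = -24 + 49 + 3 = 28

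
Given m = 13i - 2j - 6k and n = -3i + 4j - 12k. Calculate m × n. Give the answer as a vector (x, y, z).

i: (-2)·(-12) - (-6)·4 = 24 - (-24) = 48
j: (-6)·(-3) - 13·(-12) = 18 - (-156) = 174
k: 13·4 - (-2)·(-3) = 52 - 6 = 46
m × n = (48, 174, 46)

(48, 174, 46)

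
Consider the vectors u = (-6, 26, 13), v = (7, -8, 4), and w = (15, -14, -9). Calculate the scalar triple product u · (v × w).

v × w:
i: (-8)·(-9) - 4·(-14) = 72 - (-56) = 128
j: 4·15 - 7·(-9) = 60 - (-63) = 123
k: 7·(-14) - (-8)·15 = -98 - (-120) = 22
v × w = (128, 123, 22)
u · (v × w) = (-6)·128 + 26·123 + 13·22 = -768 + 3198 + 286 = 2716

2716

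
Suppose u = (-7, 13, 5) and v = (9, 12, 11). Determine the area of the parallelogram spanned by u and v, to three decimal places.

i: 13·11 - 5·12 = 143 - 60 = 83
j: 5·9 - (-7)·11 = 45 - (-77) = 122
k: (-7)·12 - 13·9 = -84 - 117 = -201
u × v = (83, 122, -201)
|u × v| = √(83² + 122² + (-201)²) = √62174 ≈ 249.3471

249.347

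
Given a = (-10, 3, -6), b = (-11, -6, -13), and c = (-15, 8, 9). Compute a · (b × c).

b × c:
i: (-6)·9 - (-13)·8 = -54 - (-104) = 50
j: (-13)·(-15) - (-11)·9 = 195 - (-99) = 294
k: (-11)·8 - (-6)·(-15) = -88 - 90 = -178
b × c = (50, 294, -178)
a · (b × c) = (-10)·50 + 3·294 + (-6)·(-178) = -500 + 882 + 1068 = 1450

1450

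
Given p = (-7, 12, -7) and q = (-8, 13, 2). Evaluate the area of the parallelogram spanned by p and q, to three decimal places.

134.722

i: 12·2 - (-7)·13 = 24 - (-91) = 115
j: (-7)·(-8) - (-7)·2 = 56 - (-14) = 70
k: (-7)·13 - 12·(-8) = -91 - (-96) = 5
p × q = (115, 70, 5)
|p × q| = √(115² + 70² + 5²) = √18150 ≈ 134.7219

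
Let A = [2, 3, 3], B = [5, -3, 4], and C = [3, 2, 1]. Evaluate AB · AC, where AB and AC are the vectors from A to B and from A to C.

AB = B − A = (3, -6, 1)
AC = C − A = (1, -1, -2)
AB · AC = 3·1 + (-6)·(-1) + 1·(-2) = 3 + 6 - 2 = 7

7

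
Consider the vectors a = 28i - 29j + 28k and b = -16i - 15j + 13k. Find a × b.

i: (-29)·13 - 28·(-15) = -377 - (-420) = 43
j: 28·(-16) - 28·13 = -448 - 364 = -812
k: 28·(-15) - (-29)·(-16) = -420 - 464 = -884
a × b = (43, -812, -884)

(43, -812, -884)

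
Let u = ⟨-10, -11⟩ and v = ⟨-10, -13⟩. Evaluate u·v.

243

u · v = (-10)·(-10) + (-11)·(-13) = 100 + 143 = 243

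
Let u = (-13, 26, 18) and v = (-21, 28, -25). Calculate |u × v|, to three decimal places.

i: 26·(-25) - 18·28 = -650 - 504 = -1154
j: 18·(-21) - (-13)·(-25) = -378 - 325 = -703
k: (-13)·28 - 26·(-21) = -364 - (-546) = 182
u × v = (-1154, -703, 182)
|u × v| = √((-1154)² + (-703)² + 182²) = √1859049 ≈ 1363.4695

1363.469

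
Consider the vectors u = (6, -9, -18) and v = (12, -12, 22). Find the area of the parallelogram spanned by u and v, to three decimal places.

542.030

i: (-9)·22 - (-18)·(-12) = -198 - 216 = -414
j: (-18)·12 - 6·22 = -216 - 132 = -348
k: 6·(-12) - (-9)·12 = -72 - (-108) = 36
u × v = (-414, -348, 36)
|u × v| = √((-414)² + (-348)² + 36²) = √293796 ≈ 542.0295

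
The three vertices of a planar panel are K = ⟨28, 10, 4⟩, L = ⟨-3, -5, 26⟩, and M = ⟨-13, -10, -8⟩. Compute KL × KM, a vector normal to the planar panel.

(620, -1274, 5)

KL = (-31, -15, 22)
KM = (-41, -20, -12)
i: (-15)·(-12) - 22·(-20) = 180 - (-440) = 620
j: 22·(-41) - (-31)·(-12) = -902 - 372 = -1274
k: (-31)·(-20) - (-15)·(-41) = 620 - 615 = 5
KL × KM = (620, -1274, 5)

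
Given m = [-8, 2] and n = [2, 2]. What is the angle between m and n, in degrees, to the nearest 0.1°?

121.0

m · n = (-8)·2 + 2·2 = -16 + 4 = -12
|m|² = 64 + 4 = 68,  |m| = √68 ≈ 8.246211
|n|² = 4 + 4 = 8,  |n| = √8 ≈ 2.828427
cos θ = -12 / (8.246211 · 2.828427) ≈ -0.51450
θ = arccos(-0.51450) ≈ 121.0°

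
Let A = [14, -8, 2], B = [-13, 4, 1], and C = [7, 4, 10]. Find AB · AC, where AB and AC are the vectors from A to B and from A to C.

AB = B − A = (-27, 12, -1)
AC = C − A = (-7, 12, 8)
AB · AC = (-27)·(-7) + 12·12 + (-1)·8 = 189 + 144 - 8 = 325

325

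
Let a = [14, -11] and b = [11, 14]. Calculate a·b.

a · b = 14·11 + (-11)·14 = 154 - 154 = 0

0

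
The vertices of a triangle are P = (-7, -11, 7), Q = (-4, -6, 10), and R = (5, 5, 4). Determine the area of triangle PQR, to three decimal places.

PQ = (3, 5, 3),  PR = (12, 16, -3)
i: 5·(-3) - 3·16 = -15 - 48 = -63
j: 3·12 - 3·(-3) = 36 - (-9) = 45
k: 3·16 - 5·12 = 48 - 60 = -12
PQ × PR = (-63, 45, -12)
|PQ × PR| = √6138 ≈ 78.3454
area = ½ · 78.3454 ≈ 39.173

39.173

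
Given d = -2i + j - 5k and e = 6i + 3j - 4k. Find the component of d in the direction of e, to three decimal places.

1.408

d · e = (-2)·6 + 1·3 + (-5)·(-4) = -12 + 3 + 20 = 11
|e| = √(36 + 9 + 16) = √61 ≈ 7.8102
comp_e d = 11 / √61 ≈ 1.408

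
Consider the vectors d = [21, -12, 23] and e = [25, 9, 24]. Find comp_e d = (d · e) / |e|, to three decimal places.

d · e = 21·25 + (-12)·9 + 23·24 = 525 - 108 + 552 = 969
|e| = √(625 + 81 + 576) = √1282 ≈ 35.8050
comp_e d = 969 / √1282 ≈ 27.063

27.063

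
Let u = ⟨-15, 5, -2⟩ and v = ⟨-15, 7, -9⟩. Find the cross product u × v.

(-31, -105, -30)

i: 5·(-9) - (-2)·7 = -45 - (-14) = -31
j: (-2)·(-15) - (-15)·(-9) = 30 - 135 = -105
k: (-15)·7 - 5·(-15) = -105 - (-75) = -30
u × v = (-31, -105, -30)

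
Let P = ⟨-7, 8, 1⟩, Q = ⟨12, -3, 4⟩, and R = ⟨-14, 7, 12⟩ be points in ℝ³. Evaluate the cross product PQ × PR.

PQ = (19, -11, 3)
PR = (-7, -1, 11)
i: (-11)·11 - 3·(-1) = -121 - (-3) = -118
j: 3·(-7) - 19·11 = -21 - 209 = -230
k: 19·(-1) - (-11)·(-7) = -19 - 77 = -96
PQ × PR = (-118, -230, -96)

(-118, -230, -96)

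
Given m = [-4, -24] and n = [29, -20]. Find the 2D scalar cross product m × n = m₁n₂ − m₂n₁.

776

(-4)·(-20) - (-24)·29 = 80 - (-696) = 776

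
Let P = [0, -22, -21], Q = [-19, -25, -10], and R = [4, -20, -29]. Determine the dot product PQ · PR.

PQ = Q − P = (-19, -3, 11)
PR = R − P = (4, 2, -8)
PQ · PR = (-19)·4 + (-3)·2 + 11·(-8) = -76 - 6 - 88 = -170

-170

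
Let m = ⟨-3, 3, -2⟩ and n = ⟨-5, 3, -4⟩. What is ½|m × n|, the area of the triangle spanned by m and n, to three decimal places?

4.359

i: 3·(-4) - (-2)·3 = -12 - (-6) = -6
j: (-2)·(-5) - (-3)·(-4) = 10 - 12 = -2
k: (-3)·3 - 3·(-5) = -9 - (-15) = 6
m × n = (-6, -2, 6)
|m × n| = √((-6)² + (-2)² + 6²) = √76 ≈ 8.7178
area = ½ · 8.7178 ≈ 4.359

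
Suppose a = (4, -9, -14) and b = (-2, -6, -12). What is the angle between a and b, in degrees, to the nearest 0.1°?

22.8

a · b = 4·(-2) + (-9)·(-6) + (-14)·(-12) = -8 + 54 + 168 = 214
|a|² = 16 + 81 + 196 = 293,  |a| = √293 ≈ 17.117243
|b|² = 4 + 36 + 144 = 184,  |b| = √184 ≈ 13.564660
cos θ = 214 / (17.117243 · 13.564660) ≈ 0.92166
θ = arccos(0.92166) ≈ 22.8°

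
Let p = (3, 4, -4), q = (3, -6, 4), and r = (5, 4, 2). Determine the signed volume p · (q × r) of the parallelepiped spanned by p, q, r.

q × r:
i: (-6)·2 - 4·4 = -12 - 16 = -28
j: 4·5 - 3·2 = 20 - 6 = 14
k: 3·4 - (-6)·5 = 12 - (-30) = 42
q × r = (-28, 14, 42)
p · (q × r) = 3·(-28) + 4·14 + (-4)·42 = -84 + 56 - 168 = -196

-196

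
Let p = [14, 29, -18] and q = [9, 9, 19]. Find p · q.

p · q = 14·9 + 29·9 + (-18)·19 = 126 + 261 - 342 = 45

45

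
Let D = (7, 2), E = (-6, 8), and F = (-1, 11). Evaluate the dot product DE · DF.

DE = E − D = (-13, 6)
DF = F − D = (-8, 9)
DE · DF = (-13)·(-8) + 6·9 = 104 + 54 = 158

158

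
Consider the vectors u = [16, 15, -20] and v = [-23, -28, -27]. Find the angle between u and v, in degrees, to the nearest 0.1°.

u · v = 16·(-23) + 15·(-28) + (-20)·(-27) = -368 - 420 + 540 = -248
|u|² = 256 + 225 + 400 = 881,  |u| = √881 ≈ 29.681644
|v|² = 529 + 784 + 729 = 2042,  |v| = √2042 ≈ 45.188494
cos θ = -248 / (29.681644 · 45.188494) ≈ -0.18490
θ = arccos(-0.18490) ≈ 100.7°

100.7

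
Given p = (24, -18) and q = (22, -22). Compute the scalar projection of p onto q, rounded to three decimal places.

29.698

p · q = 24·22 + (-18)·(-22) = 528 + 396 = 924
|q| = √(484 + 484) = √968 ≈ 31.1127
comp_q p = 924 / √968 ≈ 29.698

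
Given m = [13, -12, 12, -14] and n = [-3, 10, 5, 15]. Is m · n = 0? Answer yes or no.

no

m · n = 13·(-3) + (-12)·10 + 12·5 + (-14)·15 = -39 - 120 + 60 - 210 = -309
Nonzero, so the vectors are not orthogonal.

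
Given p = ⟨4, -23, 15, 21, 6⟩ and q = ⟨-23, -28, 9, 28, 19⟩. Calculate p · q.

p · q = 4·(-23) + (-23)·(-28) + 15·9 + 21·28 + 6·19 = -92 + 644 + 135 + 588 + 114 = 1389

1389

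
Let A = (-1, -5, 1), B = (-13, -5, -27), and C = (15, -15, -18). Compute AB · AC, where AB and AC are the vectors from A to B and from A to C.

340

AB = B − A = (-12, 0, -28)
AC = C − A = (16, -10, -19)
AB · AC = (-12)·16 + 0·(-10) + (-28)·(-19) = -192 + 0 + 532 = 340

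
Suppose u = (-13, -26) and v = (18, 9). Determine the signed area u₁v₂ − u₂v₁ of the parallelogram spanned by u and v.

351

(-13)·9 - (-26)·18 = -117 - (-468) = 351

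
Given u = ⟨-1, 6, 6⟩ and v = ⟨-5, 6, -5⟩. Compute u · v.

u · v = (-1)·(-5) + 6·6 + 6·(-5) = 5 + 36 - 30 = 11

11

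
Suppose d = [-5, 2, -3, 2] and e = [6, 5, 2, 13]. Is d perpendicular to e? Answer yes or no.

d · e = (-5)·6 + 2·5 + (-3)·2 + 2·13 = -30 + 10 - 6 + 26 = 0
Zero, so the vectors are orthogonal.

yes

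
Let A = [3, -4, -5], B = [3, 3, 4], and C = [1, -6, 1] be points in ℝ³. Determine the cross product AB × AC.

AB = (0, 7, 9)
AC = (-2, -2, 6)
i: 7·6 - 9·(-2) = 42 - (-18) = 60
j: 9·(-2) - 0·6 = -18 - 0 = -18
k: 0·(-2) - 7·(-2) = 0 - (-14) = 14
AB × AC = (60, -18, 14)

(60, -18, 14)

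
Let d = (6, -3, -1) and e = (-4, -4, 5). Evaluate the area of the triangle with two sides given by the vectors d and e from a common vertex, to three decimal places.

i: (-3)·5 - (-1)·(-4) = -15 - 4 = -19
j: (-1)·(-4) - 6·5 = 4 - 30 = -26
k: 6·(-4) - (-3)·(-4) = -24 - 12 = -36
d × e = (-19, -26, -36)
|d × e| = √((-19)² + (-26)² + (-36)²) = √2333 ≈ 48.3011
area = ½ · 48.3011 ≈ 24.151

24.151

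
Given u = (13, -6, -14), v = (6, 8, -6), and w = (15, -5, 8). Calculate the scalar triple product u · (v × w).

v × w:
i: 8·8 - (-6)·(-5) = 64 - 30 = 34
j: (-6)·15 - 6·8 = -90 - 48 = -138
k: 6·(-5) - 8·15 = -30 - 120 = -150
v × w = (34, -138, -150)
u · (v × w) = 13·34 + (-6)·(-138) + (-14)·(-150) = 442 + 828 + 2100 = 3370

3370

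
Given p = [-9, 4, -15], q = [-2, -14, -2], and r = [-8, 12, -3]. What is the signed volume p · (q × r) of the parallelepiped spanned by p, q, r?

1486

q × r:
i: (-14)·(-3) - (-2)·12 = 42 - (-24) = 66
j: (-2)·(-8) - (-2)·(-3) = 16 - 6 = 10
k: (-2)·12 - (-14)·(-8) = -24 - 112 = -136
q × r = (66, 10, -136)
p · (q × r) = (-9)·66 + 4·10 + (-15)·(-136) = -594 + 40 + 2040 = 1486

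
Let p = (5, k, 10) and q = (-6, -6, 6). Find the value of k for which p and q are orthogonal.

p · q = 5·(-6) + k·(-6) + 10·6 = 30 - 6k
Set equal to 0: -6k = -30, so k = 5.

5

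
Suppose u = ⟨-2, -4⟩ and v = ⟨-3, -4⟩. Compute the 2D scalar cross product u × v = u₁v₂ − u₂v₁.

-4

(-2)·(-4) - (-4)·(-3) = 8 - 12 = -4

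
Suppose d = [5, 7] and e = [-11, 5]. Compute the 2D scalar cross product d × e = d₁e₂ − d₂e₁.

5·5 - 7·(-11) = 25 - (-77) = 102

102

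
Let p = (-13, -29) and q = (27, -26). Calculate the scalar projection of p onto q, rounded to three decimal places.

10.751

p · q = (-13)·27 + (-29)·(-26) = -351 + 754 = 403
|q| = √(729 + 676) = √1405 ≈ 37.4833
comp_q p = 403 / √1405 ≈ 10.751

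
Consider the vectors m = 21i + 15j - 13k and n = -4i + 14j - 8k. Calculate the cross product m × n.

i: 15·(-8) - (-13)·14 = -120 - (-182) = 62
j: (-13)·(-4) - 21·(-8) = 52 - (-168) = 220
k: 21·14 - 15·(-4) = 294 - (-60) = 354
m × n = (62, 220, 354)

(62, 220, 354)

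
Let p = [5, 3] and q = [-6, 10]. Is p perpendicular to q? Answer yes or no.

p · q = 5·(-6) + 3·10 = -30 + 30 = 0
Zero, so the vectors are orthogonal.

yes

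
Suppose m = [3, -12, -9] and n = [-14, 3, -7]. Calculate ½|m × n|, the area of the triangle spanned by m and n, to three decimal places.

i: (-12)·(-7) - (-9)·3 = 84 - (-27) = 111
j: (-9)·(-14) - 3·(-7) = 126 - (-21) = 147
k: 3·3 - (-12)·(-14) = 9 - 168 = -159
m × n = (111, 147, -159)
|m × n| = √(111² + 147² + (-159)²) = √59211 ≈ 243.3331
area = ½ · 243.3331 ≈ 121.667

121.667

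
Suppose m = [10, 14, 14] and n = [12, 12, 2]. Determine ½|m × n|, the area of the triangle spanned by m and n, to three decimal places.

104.652

i: 14·2 - 14·12 = 28 - 168 = -140
j: 14·12 - 10·2 = 168 - 20 = 148
k: 10·12 - 14·12 = 120 - 168 = -48
m × n = (-140, 148, -48)
|m × n| = √((-140)² + 148² + (-48)²) = √43808 ≈ 209.3036
area = ½ · 209.3036 ≈ 104.652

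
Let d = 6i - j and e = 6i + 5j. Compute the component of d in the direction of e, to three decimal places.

3.969

d · e = 6·6 + (-1)·5 = 36 - 5 = 31
|e| = √(36 + 25) = √61 ≈ 7.8102
comp_e d = 31 / √61 ≈ 3.969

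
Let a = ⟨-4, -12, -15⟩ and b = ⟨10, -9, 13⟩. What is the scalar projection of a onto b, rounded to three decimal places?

a · b = (-4)·10 + (-12)·(-9) + (-15)·13 = -40 + 108 - 195 = -127
|b| = √(100 + 81 + 169) = √350 ≈ 18.7083
comp_b a = -127 / √350 ≈ -6.788

-6.788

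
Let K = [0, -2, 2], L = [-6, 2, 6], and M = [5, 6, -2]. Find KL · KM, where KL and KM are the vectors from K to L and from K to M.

-14

KL = L − K = (-6, 4, 4)
KM = M − K = (5, 8, -4)
KL · KM = (-6)·5 + 4·8 + 4·(-4) = -30 + 32 - 16 = -14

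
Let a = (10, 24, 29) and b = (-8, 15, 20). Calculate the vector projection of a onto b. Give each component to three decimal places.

(-9.985, 18.723, 24.964)

a · b = 10·(-8) + 24·15 + 29·20 = -80 + 360 + 580 = 860
|b|² = 64 + 225 + 400 = 689
proj_b a = (860/689) · (-8, 15, 20) ≈ (-9.985, 18.723, 24.964)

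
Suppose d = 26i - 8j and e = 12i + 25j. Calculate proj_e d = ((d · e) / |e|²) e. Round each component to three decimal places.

d · e = 26·12 + (-8)·25 = 312 - 200 = 112
|e|² = 144 + 625 = 769
proj_e d = (112/769) · (12, 25) ≈ (1.748, 3.641)

(1.748, 3.641)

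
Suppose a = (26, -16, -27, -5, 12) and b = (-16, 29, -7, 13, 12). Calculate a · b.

-612

a · b = 26·(-16) + (-16)·29 + (-27)·(-7) + (-5)·13 + 12·12 = -416 - 464 + 189 - 65 + 144 = -612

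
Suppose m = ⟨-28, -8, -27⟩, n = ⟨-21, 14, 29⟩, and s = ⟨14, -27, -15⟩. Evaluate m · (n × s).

n × s:
i: 14·(-15) - 29·(-27) = -210 - (-783) = 573
j: 29·14 - (-21)·(-15) = 406 - 315 = 91
k: (-21)·(-27) - 14·14 = 567 - 196 = 371
n × s = (573, 91, 371)
m · (n × s) = (-28)·573 + (-8)·91 + (-27)·371 = -16044 - 728 - 10017 = -26789

-26789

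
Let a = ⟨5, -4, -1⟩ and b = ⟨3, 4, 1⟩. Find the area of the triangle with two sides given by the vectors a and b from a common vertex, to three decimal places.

i: (-4)·1 - (-1)·4 = -4 - (-4) = 0
j: (-1)·3 - 5·1 = -3 - 5 = -8
k: 5·4 - (-4)·3 = 20 - (-12) = 32
a × b = (0, -8, 32)
|a × b| = √(0² + (-8)² + 32²) = √1088 ≈ 32.9848
area = ½ · 32.9848 ≈ 16.492

16.492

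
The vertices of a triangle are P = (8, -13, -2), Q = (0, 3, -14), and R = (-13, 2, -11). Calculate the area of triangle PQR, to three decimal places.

PQ = (-8, 16, -12),  PR = (-21, 15, -9)
i: 16·(-9) - (-12)·15 = -144 - (-180) = 36
j: (-12)·(-21) - (-8)·(-9) = 252 - 72 = 180
k: (-8)·15 - 16·(-21) = -120 - (-336) = 216
PQ × PR = (36, 180, 216)
|PQ × PR| = √80352 ≈ 283.4643
area = ½ · 283.4643 ≈ 141.732

141.732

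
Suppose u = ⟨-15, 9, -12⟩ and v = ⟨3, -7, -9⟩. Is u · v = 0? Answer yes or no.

u · v = (-15)·3 + 9·(-7) + (-12)·(-9) = -45 - 63 + 108 = 0
Zero, so the vectors are orthogonal.

yes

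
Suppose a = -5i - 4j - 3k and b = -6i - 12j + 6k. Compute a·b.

60

a · b = (-5)·(-6) + (-4)·(-12) + (-3)·6 = 30 + 48 - 18 = 60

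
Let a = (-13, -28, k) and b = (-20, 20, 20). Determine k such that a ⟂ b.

15

a · b = (-13)·(-20) + (-28)·20 + k·20 = -300 + 20k
Set equal to 0: 20k = 300, so k = 15.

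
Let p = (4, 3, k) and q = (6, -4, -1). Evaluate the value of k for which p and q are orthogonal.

p · q = 4·6 + 3·(-4) + k·(-1) = 12 - 1k
Set equal to 0: -1k = -12, so k = 12.

12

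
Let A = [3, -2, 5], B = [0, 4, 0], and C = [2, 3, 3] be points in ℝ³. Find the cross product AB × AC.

(13, -1, -9)

AB = (-3, 6, -5)
AC = (-1, 5, -2)
i: 6·(-2) - (-5)·5 = -12 - (-25) = 13
j: (-5)·(-1) - (-3)·(-2) = 5 - 6 = -1
k: (-3)·5 - 6·(-1) = -15 - (-6) = -9
AB × AC = (13, -1, -9)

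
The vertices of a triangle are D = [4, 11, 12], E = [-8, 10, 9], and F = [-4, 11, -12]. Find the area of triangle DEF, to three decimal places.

132.605

DE = (-12, -1, -3),  DF = (-8, 0, -24)
i: (-1)·(-24) - (-3)·0 = 24 - 0 = 24
j: (-3)·(-8) - (-12)·(-24) = 24 - 288 = -264
k: (-12)·0 - (-1)·(-8) = 0 - 8 = -8
DE × DF = (24, -264, -8)
|DE × DF| = √70336 ≈ 265.2094
area = ½ · 265.2094 ≈ 132.605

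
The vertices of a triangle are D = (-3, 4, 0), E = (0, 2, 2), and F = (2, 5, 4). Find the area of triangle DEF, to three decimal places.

DE = (3, -2, 2),  DF = (5, 1, 4)
i: (-2)·4 - 2·1 = -8 - 2 = -10
j: 2·5 - 3·4 = 10 - 12 = -2
k: 3·1 - (-2)·5 = 3 - (-10) = 13
DE × DF = (-10, -2, 13)
|DE × DF| = √273 ≈ 16.5227
area = ½ · 16.5227 ≈ 8.261

8.261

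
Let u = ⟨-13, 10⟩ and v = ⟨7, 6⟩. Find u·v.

u · v = (-13)·7 + 10·6 = -91 + 60 = -31

-31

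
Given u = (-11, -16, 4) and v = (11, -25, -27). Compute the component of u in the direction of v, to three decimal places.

u · v = (-11)·11 + (-16)·(-25) + 4·(-27) = -121 + 400 - 108 = 171
|v| = √(121 + 625 + 729) = √1475 ≈ 38.4057
comp_v u = 171 / √1475 ≈ 4.452

4.452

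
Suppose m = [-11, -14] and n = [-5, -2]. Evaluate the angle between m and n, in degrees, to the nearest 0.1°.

30.0

m · n = (-11)·(-5) + (-14)·(-2) = 55 + 28 = 83
|m|² = 121 + 196 = 317,  |m| = √317 ≈ 17.804494
|n|² = 25 + 4 = 29,  |n| = √29 ≈ 5.385165
cos θ = 83 / (17.804494 · 5.385165) ≈ 0.86566
θ = arccos(0.86566) ≈ 30.0°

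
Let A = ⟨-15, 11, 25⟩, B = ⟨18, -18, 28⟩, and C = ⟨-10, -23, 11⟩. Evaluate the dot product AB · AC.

1109

AB = B − A = (33, -29, 3)
AC = C − A = (5, -34, -14)
AB · AC = 33·5 + (-29)·(-34) + 3·(-14) = 165 + 986 - 42 = 1109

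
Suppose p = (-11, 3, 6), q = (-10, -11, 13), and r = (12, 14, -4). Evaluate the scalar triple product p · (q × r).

q × r:
i: (-11)·(-4) - 13·14 = 44 - 182 = -138
j: 13·12 - (-10)·(-4) = 156 - 40 = 116
k: (-10)·14 - (-11)·12 = -140 - (-132) = -8
q × r = (-138, 116, -8)
p · (q × r) = (-11)·(-138) + 3·116 + 6·(-8) = 1518 + 348 - 48 = 1818

1818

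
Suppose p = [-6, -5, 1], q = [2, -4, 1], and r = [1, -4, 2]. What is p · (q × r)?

35

q × r:
i: (-4)·2 - 1·(-4) = -8 - (-4) = -4
j: 1·1 - 2·2 = 1 - 4 = -3
k: 2·(-4) - (-4)·1 = -8 - (-4) = -4
q × r = (-4, -3, -4)
p · (q × r) = (-6)·(-4) + (-5)·(-3) + 1·(-4) = 24 + 15 - 4 = 35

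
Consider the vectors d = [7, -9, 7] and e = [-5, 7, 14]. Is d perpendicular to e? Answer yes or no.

yes

d · e = 7·(-5) + (-9)·7 + 7·14 = -35 - 63 + 98 = 0
Zero, so the vectors are orthogonal.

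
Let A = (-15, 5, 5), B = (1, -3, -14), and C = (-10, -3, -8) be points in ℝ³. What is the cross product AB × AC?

AB = (16, -8, -19)
AC = (5, -8, -13)
i: (-8)·(-13) - (-19)·(-8) = 104 - 152 = -48
j: (-19)·5 - 16·(-13) = -95 - (-208) = 113
k: 16·(-8) - (-8)·5 = -128 - (-40) = -88
AB × AC = (-48, 113, -88)

(-48, 113, -88)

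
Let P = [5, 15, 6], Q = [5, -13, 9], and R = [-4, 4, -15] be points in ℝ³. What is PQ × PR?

(621, -27, -252)

PQ = (0, -28, 3)
PR = (-9, -11, -21)
i: (-28)·(-21) - 3·(-11) = 588 - (-33) = 621
j: 3·(-9) - 0·(-21) = -27 - 0 = -27
k: 0·(-11) - (-28)·(-9) = 0 - 252 = -252
PQ × PR = (621, -27, -252)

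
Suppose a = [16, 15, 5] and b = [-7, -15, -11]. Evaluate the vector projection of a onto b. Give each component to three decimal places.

(6.947, 14.886, 10.916)

a · b = 16·(-7) + 15·(-15) + 5·(-11) = -112 - 225 - 55 = -392
|b|² = 49 + 225 + 121 = 395
proj_b a = (-392/395) · (-7, -15, -11) ≈ (6.947, 14.886, 10.916)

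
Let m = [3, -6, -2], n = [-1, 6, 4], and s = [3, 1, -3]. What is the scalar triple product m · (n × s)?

-82

n × s:
i: 6·(-3) - 4·1 = -18 - 4 = -22
j: 4·3 - (-1)·(-3) = 12 - 3 = 9
k: (-1)·1 - 6·3 = -1 - 18 = -19
n × s = (-22, 9, -19)
m · (n × s) = 3·(-22) + (-6)·9 + (-2)·(-19) = -66 - 54 + 38 = -82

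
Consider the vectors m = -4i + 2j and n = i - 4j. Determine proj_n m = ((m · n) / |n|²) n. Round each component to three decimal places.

m · n = (-4)·1 + 2·(-4) = -4 - 8 = -12
|n|² = 1 + 16 = 17
proj_n m = (-12/17) · (1, -4) ≈ (-0.706, 2.824)

(-0.706, 2.824)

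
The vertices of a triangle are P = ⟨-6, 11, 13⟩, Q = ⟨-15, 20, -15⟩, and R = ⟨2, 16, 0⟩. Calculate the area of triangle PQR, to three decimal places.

PQ = (-9, 9, -28),  PR = (8, 5, -13)
i: 9·(-13) - (-28)·5 = -117 - (-140) = 23
j: (-28)·8 - (-9)·(-13) = -224 - 117 = -341
k: (-9)·5 - 9·8 = -45 - 72 = -117
PQ × PR = (23, -341, -117)
|PQ × PR| = √130499 ≈ 361.2465
area = ½ · 361.2465 ≈ 180.623

180.623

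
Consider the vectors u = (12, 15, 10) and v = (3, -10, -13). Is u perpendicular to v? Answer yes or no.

no

u · v = 12·3 + 15·(-10) + 10·(-13) = 36 - 150 - 130 = -244
Nonzero, so the vectors are not orthogonal.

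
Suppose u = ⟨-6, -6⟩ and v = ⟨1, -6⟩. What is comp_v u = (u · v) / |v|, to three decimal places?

4.932

u · v = (-6)·1 + (-6)·(-6) = -6 + 36 = 30
|v| = √(1 + 36) = √37 ≈ 6.0828
comp_v u = 30 / √37 ≈ 4.932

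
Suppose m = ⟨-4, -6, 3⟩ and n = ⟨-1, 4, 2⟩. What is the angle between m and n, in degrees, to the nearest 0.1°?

113.0

m · n = (-4)·(-1) + (-6)·4 + 3·2 = 4 - 24 + 6 = -14
|m|² = 16 + 36 + 9 = 61,  |m| = √61 ≈ 7.810250
|n|² = 1 + 16 + 4 = 21,  |n| = √21 ≈ 4.582576
cos θ = -14 / (7.810250 · 4.582576) ≈ -0.39116
θ = arccos(-0.39116) ≈ 113.0°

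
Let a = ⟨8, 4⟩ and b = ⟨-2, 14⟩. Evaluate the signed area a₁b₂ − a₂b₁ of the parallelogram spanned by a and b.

8·14 - 4·(-2) = 112 - (-8) = 120

120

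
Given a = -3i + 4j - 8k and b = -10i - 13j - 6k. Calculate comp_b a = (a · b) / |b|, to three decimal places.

a · b = (-3)·(-10) + 4·(-13) + (-8)·(-6) = 30 - 52 + 48 = 26
|b| = √(100 + 169 + 36) = √305 ≈ 17.4642
comp_b a = 26 / √305 ≈ 1.489

1.489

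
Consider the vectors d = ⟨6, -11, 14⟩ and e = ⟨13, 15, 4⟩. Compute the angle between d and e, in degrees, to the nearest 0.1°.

d · e = 6·13 + (-11)·15 + 14·4 = 78 - 165 + 56 = -31
|d|² = 36 + 121 + 196 = 353,  |d| = √353 ≈ 18.788294
|e|² = 169 + 225 + 16 = 410,  |e| = √410 ≈ 20.248457
cos θ = -31 / (18.788294 · 20.248457) ≈ -0.08149
θ = arccos(-0.08149) ≈ 94.7°

94.7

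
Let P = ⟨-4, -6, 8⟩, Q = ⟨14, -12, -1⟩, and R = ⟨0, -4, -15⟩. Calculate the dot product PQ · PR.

267

PQ = Q − P = (18, -6, -9)
PR = R − P = (4, 2, -23)
PQ · PR = 18·4 + (-6)·2 + (-9)·(-23) = 72 - 12 + 207 = 267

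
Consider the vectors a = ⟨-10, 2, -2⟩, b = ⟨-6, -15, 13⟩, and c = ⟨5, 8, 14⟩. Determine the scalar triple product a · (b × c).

3384

b × c:
i: (-15)·14 - 13·8 = -210 - 104 = -314
j: 13·5 - (-6)·14 = 65 - (-84) = 149
k: (-6)·8 - (-15)·5 = -48 - (-75) = 27
b × c = (-314, 149, 27)
a · (b × c) = (-10)·(-314) + 2·149 + (-2)·27 = 3140 + 298 - 54 = 3384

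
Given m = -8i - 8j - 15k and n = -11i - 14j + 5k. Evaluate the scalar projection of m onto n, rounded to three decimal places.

6.759

m · n = (-8)·(-11) + (-8)·(-14) + (-15)·5 = 88 + 112 - 75 = 125
|n| = √(121 + 196 + 25) = √342 ≈ 18.4932
comp_n m = 125 / √342 ≈ 6.759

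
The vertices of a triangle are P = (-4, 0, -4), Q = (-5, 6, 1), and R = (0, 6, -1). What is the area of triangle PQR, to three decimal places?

19.831

PQ = (-1, 6, 5),  PR = (4, 6, 3)
i: 6·3 - 5·6 = 18 - 30 = -12
j: 5·4 - (-1)·3 = 20 - (-3) = 23
k: (-1)·6 - 6·4 = -6 - 24 = -30
PQ × PR = (-12, 23, -30)
|PQ × PR| = √1573 ≈ 39.6611
area = ½ · 39.6611 ≈ 19.831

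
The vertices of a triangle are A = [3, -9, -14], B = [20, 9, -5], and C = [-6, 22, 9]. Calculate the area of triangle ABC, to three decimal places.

AB = (17, 18, 9),  AC = (-9, 31, 23)
i: 18·23 - 9·31 = 414 - 279 = 135
j: 9·(-9) - 17·23 = -81 - 391 = -472
k: 17·31 - 18·(-9) = 527 - (-162) = 689
AB × AC = (135, -472, 689)
|AB × AC| = √715730 ≈ 846.0083
area = ½ · 846.0083 ≈ 423.004

423.004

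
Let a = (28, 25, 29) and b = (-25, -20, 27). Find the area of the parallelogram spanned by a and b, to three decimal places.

1942.321

i: 25·27 - 29·(-20) = 675 - (-580) = 1255
j: 29·(-25) - 28·27 = -725 - 756 = -1481
k: 28·(-20) - 25·(-25) = -560 - (-625) = 65
a × b = (1255, -1481, 65)
|a × b| = √(1255² + (-1481)² + 65²) = √3772611 ≈ 1942.3210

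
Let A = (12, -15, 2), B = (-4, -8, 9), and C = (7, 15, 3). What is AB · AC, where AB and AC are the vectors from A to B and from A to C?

AB = B − A = (-16, 7, 7)
AC = C − A = (-5, 30, 1)
AB · AC = (-16)·(-5) + 7·30 + 7·1 = 80 + 210 + 7 = 297

297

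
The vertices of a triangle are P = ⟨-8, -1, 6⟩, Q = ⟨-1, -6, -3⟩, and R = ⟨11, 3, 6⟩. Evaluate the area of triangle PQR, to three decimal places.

106.848

PQ = (7, -5, -9),  PR = (19, 4, 0)
i: (-5)·0 - (-9)·4 = 0 - (-36) = 36
j: (-9)·19 - 7·0 = -171 - 0 = -171
k: 7·4 - (-5)·19 = 28 - (-95) = 123
PQ × PR = (36, -171, 123)
|PQ × PR| = √45666 ≈ 213.6960
area = ½ · 213.6960 ≈ 106.848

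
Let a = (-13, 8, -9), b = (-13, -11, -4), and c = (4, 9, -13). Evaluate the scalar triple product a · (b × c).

-3150

b × c:
i: (-11)·(-13) - (-4)·9 = 143 - (-36) = 179
j: (-4)·4 - (-13)·(-13) = -16 - 169 = -185
k: (-13)·9 - (-11)·4 = -117 - (-44) = -73
b × c = (179, -185, -73)
a · (b × c) = (-13)·179 + 8·(-185) + (-9)·(-73) = -2327 - 1480 + 657 = -3150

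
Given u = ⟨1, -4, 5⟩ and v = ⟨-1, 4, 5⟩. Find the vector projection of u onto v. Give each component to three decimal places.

u · v = 1·(-1) + (-4)·4 + 5·5 = -1 - 16 + 25 = 8
|v|² = 1 + 16 + 25 = 42
proj_v u = (8/42) · (-1, 4, 5) ≈ (-0.190, 0.762, 0.952)

(-0.190, 0.762, 0.952)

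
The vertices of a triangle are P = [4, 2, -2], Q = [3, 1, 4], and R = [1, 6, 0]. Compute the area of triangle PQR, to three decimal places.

15.660

PQ = (-1, -1, 6),  PR = (-3, 4, 2)
i: (-1)·2 - 6·4 = -2 - 24 = -26
j: 6·(-3) - (-1)·2 = -18 - (-2) = -16
k: (-1)·4 - (-1)·(-3) = -4 - 3 = -7
PQ × PR = (-26, -16, -7)
|PQ × PR| = √981 ≈ 31.3209
area = ½ · 31.3209 ≈ 15.660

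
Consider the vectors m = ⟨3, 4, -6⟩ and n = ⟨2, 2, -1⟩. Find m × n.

(8, -9, -2)

i: 4·(-1) - (-6)·2 = -4 - (-12) = 8
j: (-6)·2 - 3·(-1) = -12 - (-3) = -9
k: 3·2 - 4·2 = 6 - 8 = -2
m × n = (8, -9, -2)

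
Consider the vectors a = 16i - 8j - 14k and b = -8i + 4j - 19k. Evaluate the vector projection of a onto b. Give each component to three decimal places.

(-1.923, 0.961, -4.567)

a · b = 16·(-8) + (-8)·4 + (-14)·(-19) = -128 - 32 + 266 = 106
|b|² = 64 + 16 + 361 = 441
proj_b a = (106/441) · (-8, 4, -19) ≈ (-1.923, 0.961, -4.567)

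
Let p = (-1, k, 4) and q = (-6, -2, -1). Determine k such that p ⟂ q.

p · q = (-1)·(-6) + k·(-2) + 4·(-1) = 2 - 2k
Set equal to 0: -2k = -2, so k = 1.

1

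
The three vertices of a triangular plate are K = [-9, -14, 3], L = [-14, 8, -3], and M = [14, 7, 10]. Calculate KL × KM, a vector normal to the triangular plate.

(280, -103, -611)

KL = (-5, 22, -6)
KM = (23, 21, 7)
i: 22·7 - (-6)·21 = 154 - (-126) = 280
j: (-6)·23 - (-5)·7 = -138 - (-35) = -103
k: (-5)·21 - 22·23 = -105 - 506 = -611
KL × KM = (280, -103, -611)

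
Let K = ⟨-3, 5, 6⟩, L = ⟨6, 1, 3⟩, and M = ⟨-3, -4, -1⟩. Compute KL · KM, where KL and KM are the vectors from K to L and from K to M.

KL = L − K = (9, -4, -3)
KM = M − K = (0, -9, -7)
KL · KM = 9·0 + (-4)·(-9) + (-3)·(-7) = 0 + 36 + 21 = 57

57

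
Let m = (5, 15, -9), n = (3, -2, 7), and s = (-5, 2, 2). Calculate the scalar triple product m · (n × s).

-669

n × s:
i: (-2)·2 - 7·2 = -4 - 14 = -18
j: 7·(-5) - 3·2 = -35 - 6 = -41
k: 3·2 - (-2)·(-5) = 6 - 10 = -4
n × s = (-18, -41, -4)
m · (n × s) = 5·(-18) + 15·(-41) + (-9)·(-4) = -90 - 615 + 36 = -669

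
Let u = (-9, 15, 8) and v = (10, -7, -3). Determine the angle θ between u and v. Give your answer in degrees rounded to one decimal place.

154.9

u · v = (-9)·10 + 15·(-7) + 8·(-3) = -90 - 105 - 24 = -219
|u|² = 81 + 225 + 64 = 370,  |u| = √370 ≈ 19.235384
|v|² = 100 + 49 + 9 = 158,  |v| = √158 ≈ 12.569805
cos θ = -219 / (19.235384 · 12.569805) ≈ -0.90576
θ = arccos(-0.90576) ≈ 154.9°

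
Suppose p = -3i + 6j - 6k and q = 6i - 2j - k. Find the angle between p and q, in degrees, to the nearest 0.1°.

p · q = (-3)·6 + 6·(-2) + (-6)·(-1) = -18 - 12 + 6 = -24
|p|² = 9 + 36 + 36 = 81,  |p| = √81 ≈ 9.000000
|q|² = 36 + 4 + 1 = 41,  |q| = √41 ≈ 6.403124
cos θ = -24 / (9.000000 · 6.403124) ≈ -0.41646
θ = arccos(-0.41646) ≈ 114.6°

114.6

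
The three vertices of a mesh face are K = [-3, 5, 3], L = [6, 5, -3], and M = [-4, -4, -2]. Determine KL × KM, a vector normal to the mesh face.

KL = (9, 0, -6)
KM = (-1, -9, -5)
i: 0·(-5) - (-6)·(-9) = 0 - 54 = -54
j: (-6)·(-1) - 9·(-5) = 6 - (-45) = 51
k: 9·(-9) - 0·(-1) = -81 - 0 = -81
KL × KM = (-54, 51, -81)

(-54, 51, -81)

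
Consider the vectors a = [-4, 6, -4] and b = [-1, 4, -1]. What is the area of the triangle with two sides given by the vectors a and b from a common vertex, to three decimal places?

7.071

i: 6·(-1) - (-4)·4 = -6 - (-16) = 10
j: (-4)·(-1) - (-4)·(-1) = 4 - 4 = 0
k: (-4)·4 - 6·(-1) = -16 - (-6) = -10
a × b = (10, 0, -10)
|a × b| = √(10² + 0² + (-10)²) = √200 ≈ 14.1421
area = ½ · 14.1421 ≈ 7.071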